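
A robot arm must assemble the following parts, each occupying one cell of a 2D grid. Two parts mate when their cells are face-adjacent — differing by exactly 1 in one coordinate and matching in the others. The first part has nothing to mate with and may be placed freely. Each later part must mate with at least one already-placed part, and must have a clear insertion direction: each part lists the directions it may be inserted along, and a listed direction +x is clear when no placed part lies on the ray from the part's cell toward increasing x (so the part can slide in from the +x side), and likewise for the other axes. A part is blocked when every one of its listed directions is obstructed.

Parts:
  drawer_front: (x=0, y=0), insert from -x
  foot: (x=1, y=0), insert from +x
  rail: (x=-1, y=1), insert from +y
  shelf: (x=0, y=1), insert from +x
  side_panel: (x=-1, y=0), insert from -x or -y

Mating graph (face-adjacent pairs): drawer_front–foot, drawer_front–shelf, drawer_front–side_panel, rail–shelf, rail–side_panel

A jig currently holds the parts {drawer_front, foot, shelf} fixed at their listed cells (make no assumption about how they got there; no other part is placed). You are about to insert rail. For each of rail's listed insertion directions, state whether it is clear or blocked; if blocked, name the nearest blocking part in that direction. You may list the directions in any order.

+y: clear

+y: ray from rail(-1, 1) has no placed part ⇒ clear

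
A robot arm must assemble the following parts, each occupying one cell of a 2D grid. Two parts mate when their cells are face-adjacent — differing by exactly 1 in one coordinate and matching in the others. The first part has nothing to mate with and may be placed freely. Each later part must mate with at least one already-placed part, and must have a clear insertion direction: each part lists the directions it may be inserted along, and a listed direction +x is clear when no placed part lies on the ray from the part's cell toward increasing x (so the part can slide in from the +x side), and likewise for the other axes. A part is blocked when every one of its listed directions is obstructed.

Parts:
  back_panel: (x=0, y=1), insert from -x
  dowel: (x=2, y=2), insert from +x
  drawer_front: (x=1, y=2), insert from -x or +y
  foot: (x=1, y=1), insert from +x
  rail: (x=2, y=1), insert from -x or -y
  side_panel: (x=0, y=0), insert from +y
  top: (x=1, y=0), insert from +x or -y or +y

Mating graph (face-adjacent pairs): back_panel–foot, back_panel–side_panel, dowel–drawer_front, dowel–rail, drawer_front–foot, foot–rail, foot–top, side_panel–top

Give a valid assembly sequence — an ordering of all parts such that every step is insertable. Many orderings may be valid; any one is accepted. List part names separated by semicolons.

side_panel; top; back_panel; foot; rail; dowel; drawer_front

1. side_panel@(0, 0) [+y clear] — {side_panel}
2. top@(1, 0) [+x clear] — {side_panel, top}
3. back_panel@(0, 1) [-x clear] — {back_panel, side_panel, top}
4. foot@(1, 1) [+x clear] — {back_panel, foot, side_panel, top}
5. rail@(2, 1) [-y clear] — {back_panel, foot, rail, side_panel, top}
6. dowel@(2, 2) [+x clear] — {back_panel, dowel, foot, rail, side_panel, top}
7. drawer_front@(1, 2) [-x clear] — {back_panel, dowel, drawer_front, foot, rail, side_panel, top}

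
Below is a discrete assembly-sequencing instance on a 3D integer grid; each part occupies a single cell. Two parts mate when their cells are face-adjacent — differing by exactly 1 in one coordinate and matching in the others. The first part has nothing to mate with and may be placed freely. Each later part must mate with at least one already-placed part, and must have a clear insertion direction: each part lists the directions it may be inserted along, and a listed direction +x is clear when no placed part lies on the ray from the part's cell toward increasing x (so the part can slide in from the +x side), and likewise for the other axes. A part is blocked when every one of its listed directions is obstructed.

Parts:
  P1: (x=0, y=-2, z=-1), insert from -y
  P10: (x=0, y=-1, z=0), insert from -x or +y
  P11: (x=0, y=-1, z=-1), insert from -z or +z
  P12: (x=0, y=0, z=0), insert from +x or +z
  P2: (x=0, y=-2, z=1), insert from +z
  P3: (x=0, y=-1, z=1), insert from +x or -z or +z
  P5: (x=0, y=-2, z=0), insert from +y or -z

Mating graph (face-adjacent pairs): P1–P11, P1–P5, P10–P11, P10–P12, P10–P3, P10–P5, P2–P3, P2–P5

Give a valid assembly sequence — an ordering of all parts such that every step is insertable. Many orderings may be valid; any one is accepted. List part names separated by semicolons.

P1; P5; P10; P12; P3; P2; P11

1. P1@(0, -2, -1) [-y clear] — {P1}
2. P5@(0, -2, 0) [+y clear] — {P1, P5}
3. P10@(0, -1, 0) [-x clear] — {P1, P10, P5}
4. P12@(0, 0, 0) [+x clear] — {P1, P10, P12, P5}
5. P3@(0, -1, 1) [+x clear] — {P1, P10, P12, P3, P5}
6. P2@(0, -2, 1) [+z clear] — {P1, P10, P12, P2, P3, P5}
7. P11@(0, -1, -1) [-z clear] — {P1, P10, P11, P12, P2, P3, P5}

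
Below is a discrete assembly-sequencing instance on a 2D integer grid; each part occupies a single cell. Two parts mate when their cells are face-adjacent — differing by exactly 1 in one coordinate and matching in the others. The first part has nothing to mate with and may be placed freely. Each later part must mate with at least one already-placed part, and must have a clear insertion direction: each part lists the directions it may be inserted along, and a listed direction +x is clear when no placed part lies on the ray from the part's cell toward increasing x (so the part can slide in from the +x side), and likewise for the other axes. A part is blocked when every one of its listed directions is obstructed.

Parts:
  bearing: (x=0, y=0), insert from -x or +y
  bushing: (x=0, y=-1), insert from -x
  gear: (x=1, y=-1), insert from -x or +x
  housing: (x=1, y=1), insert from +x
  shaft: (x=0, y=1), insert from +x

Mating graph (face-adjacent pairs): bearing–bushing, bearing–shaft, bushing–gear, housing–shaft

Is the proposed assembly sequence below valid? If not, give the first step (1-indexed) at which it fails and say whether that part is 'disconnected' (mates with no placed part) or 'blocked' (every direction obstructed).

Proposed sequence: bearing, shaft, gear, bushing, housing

Invalid at step 3 (disconnected)

1. bearing@(0, 0) [-x clear] — {bearing}
2. shaft@(0, 1) [+x clear] — {bearing, shaft}
3. gear@(1, -1) — no placed neighbour ⇒ disconnected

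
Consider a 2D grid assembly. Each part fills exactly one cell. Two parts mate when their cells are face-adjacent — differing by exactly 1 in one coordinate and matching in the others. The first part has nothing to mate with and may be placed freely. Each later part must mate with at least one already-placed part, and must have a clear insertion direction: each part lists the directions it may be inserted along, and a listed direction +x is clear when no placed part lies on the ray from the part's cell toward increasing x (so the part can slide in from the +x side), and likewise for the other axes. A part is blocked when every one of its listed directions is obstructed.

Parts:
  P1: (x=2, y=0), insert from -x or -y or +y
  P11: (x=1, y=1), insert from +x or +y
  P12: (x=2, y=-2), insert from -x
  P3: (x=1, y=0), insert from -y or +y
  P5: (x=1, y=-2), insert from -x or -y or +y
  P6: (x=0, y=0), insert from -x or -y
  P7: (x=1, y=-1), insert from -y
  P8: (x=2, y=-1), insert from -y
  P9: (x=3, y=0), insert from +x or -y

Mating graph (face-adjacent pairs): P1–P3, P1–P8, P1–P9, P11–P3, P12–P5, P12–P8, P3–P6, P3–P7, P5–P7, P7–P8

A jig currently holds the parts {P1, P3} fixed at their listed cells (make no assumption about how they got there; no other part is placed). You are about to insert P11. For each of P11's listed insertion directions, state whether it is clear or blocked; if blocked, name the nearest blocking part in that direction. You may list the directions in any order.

+x: clear; +y: clear

+x: ray from P11(1, 1) has no placed part ⇒ clear
+y: ray from P11(1, 1) has no placed part ⇒ clear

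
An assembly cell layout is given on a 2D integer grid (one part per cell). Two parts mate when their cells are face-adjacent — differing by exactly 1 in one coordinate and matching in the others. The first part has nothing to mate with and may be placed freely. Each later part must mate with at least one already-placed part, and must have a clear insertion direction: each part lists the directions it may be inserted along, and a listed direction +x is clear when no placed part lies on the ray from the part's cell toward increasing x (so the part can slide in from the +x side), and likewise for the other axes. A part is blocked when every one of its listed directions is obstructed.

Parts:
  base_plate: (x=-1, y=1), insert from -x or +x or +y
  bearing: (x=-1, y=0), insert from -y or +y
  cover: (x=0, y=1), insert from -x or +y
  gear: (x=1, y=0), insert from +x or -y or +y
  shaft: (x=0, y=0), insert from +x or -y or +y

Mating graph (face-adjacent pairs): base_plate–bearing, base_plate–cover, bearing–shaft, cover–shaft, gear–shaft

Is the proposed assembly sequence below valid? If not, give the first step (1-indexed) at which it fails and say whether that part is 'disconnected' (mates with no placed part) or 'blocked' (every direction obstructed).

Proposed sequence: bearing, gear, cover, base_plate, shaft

1. bearing@(-1, 0) [-y clear] — {bearing}
2. gear@(1, 0) — no placed neighbour ⇒ disconnected

Invalid at step 2 (disconnected)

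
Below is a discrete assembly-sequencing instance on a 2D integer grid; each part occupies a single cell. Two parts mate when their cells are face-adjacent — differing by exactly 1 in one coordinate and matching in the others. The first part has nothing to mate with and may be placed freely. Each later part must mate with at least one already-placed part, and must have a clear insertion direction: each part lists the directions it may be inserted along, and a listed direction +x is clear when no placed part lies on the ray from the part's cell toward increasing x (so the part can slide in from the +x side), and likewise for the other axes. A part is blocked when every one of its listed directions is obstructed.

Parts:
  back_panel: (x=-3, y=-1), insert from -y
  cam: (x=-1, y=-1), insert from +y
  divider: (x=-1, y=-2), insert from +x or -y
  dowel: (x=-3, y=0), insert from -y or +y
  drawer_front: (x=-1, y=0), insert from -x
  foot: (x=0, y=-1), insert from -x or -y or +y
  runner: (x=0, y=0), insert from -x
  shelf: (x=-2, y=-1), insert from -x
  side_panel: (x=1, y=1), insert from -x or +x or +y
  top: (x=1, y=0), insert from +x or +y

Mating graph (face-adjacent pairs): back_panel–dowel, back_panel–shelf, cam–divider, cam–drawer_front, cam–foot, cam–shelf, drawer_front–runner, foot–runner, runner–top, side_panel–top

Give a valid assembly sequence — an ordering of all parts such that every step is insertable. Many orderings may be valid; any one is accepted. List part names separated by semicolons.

1. shelf@(-2, -1) [-x clear] — {shelf}
2. back_panel@(-3, -1) [-y clear] — {back_panel, shelf}
3. cam@(-1, -1) [+y clear] — {back_panel, cam, shelf}
4. divider@(-1, -2) [+x clear] — {back_panel, cam, divider, shelf}
5. foot@(0, -1) [-y clear] — {back_panel, cam, divider, foot, shelf}
6. runner@(0, 0) [-x clear] — {back_panel, cam, divider, foot, runner, shelf}
7. top@(1, 0) [+x clear] — {back_panel, cam, divider, foot, runner, shelf, top}
8. side_panel@(1, 1) [-x clear] — {back_panel, cam, divider, foot, runner, shelf, side_panel, top}
9. drawer_front@(-1, 0) [-x clear] — {back_panel, cam, divider, drawer_front, foot, runner, shelf, side_panel, top}
10. dowel@(-3, 0) [+y clear] — {back_panel, cam, divider, dowel, drawer_front, foot, runner, shelf, side_panel, top}

shelf; back_panel; cam; divider; foot; runner; top; side_panel; drawer_front; dowel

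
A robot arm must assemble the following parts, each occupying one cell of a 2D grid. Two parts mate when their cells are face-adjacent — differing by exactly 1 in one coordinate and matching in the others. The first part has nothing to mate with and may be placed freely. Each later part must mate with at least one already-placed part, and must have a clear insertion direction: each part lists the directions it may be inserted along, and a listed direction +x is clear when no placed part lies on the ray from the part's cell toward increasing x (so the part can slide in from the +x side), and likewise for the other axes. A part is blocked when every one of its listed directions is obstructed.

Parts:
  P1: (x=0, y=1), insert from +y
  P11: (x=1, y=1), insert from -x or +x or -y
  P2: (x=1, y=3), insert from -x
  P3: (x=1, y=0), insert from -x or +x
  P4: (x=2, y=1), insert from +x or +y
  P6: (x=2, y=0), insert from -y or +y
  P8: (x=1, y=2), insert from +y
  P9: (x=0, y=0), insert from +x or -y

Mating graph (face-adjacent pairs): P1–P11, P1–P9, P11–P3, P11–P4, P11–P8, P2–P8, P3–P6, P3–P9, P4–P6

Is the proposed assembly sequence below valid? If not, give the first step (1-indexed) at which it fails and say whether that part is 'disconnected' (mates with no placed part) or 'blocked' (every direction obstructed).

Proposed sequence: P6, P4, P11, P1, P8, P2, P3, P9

1. P6@(2, 0) [-y clear] — {P6}
2. P4@(2, 1) [+x clear] — {P4, P6}
3. P11@(1, 1) [-x clear] — {P11, P4, P6}
4. P1@(0, 1) [+y clear] — {P1, P11, P4, P6}
5. P8@(1, 2) [+y clear] — {P1, P11, P4, P6, P8}
6. P2@(1, 3) [-x clear] — {P1, P11, P2, P4, P6, P8}
7. P3@(1, 0) [-x clear] — {P1, P11, P2, P3, P4, P6, P8}
8. P9@(0, 0) [-y clear] — {P1, P11, P2, P3, P4, P6, P8, P9}

Valid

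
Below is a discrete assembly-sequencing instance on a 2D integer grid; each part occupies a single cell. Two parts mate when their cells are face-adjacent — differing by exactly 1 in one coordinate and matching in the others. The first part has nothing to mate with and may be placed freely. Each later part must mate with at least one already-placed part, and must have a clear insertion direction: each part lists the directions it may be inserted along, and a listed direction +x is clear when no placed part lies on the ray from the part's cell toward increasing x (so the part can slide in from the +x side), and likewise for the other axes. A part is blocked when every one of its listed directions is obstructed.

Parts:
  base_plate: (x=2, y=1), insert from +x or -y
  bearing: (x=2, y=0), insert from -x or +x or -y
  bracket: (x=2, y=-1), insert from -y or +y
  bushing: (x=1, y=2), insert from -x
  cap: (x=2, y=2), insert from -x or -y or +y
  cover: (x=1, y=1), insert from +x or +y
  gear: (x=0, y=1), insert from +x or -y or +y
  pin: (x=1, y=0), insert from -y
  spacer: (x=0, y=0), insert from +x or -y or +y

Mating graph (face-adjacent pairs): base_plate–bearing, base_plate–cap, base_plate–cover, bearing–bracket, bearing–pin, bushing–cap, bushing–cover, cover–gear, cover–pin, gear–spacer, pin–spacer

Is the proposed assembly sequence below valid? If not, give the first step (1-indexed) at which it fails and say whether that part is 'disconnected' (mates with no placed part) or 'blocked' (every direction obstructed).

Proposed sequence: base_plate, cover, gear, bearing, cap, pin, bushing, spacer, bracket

1. base_plate@(2, 1) [+x clear] — {base_plate}
2. cover@(1, 1) [+y clear] — {base_plate, cover}
3. gear@(0, 1) [-y clear] — {base_plate, cover, gear}
4. bearing@(2, 0) [-x clear] — {base_plate, bearing, cover, gear}
5. cap@(2, 2) [-x clear] — {base_plate, bearing, cap, cover, gear}
6. pin@(1, 0) [-y clear] — {base_plate, bearing, cap, cover, gear, pin}
7. bushing@(1, 2) [-x clear] — {base_plate, bearing, bushing, cap, cover, gear, pin}
8. spacer@(0, 0) [-y clear] — {base_plate, bearing, bushing, cap, cover, gear, pin, spacer}
9. bracket@(2, -1) [-y clear] — {base_plate, bearing, bracket, bushing, cap, cover, gear, pin, spacer}

Valid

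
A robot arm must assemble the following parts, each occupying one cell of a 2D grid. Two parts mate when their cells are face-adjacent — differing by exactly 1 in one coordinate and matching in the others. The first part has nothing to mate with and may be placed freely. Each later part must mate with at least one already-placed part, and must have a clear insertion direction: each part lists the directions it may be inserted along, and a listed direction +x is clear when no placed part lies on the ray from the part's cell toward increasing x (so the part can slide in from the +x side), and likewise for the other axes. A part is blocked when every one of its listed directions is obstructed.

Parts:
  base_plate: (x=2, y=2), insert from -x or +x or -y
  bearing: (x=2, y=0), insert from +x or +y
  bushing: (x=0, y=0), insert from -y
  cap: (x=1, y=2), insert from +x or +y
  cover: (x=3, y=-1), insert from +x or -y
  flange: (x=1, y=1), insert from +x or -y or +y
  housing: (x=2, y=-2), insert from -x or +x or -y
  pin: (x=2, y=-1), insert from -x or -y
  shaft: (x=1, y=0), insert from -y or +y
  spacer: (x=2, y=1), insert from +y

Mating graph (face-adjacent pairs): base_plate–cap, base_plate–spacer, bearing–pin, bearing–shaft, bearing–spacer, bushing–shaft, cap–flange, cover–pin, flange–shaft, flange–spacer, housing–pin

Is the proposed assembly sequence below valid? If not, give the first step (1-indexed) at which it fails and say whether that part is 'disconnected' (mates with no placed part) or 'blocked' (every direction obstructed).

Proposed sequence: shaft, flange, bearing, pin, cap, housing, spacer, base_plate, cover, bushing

1. shaft@(1, 0) [-y clear] — {shaft}
2. flange@(1, 1) [+x clear] — {flange, shaft}
3. bearing@(2, 0) [+x clear] — {bearing, flange, shaft}
4. pin@(2, -1) [-x clear] — {bearing, flange, pin, shaft}
5. cap@(1, 2) [+x clear] — {bearing, cap, flange, pin, shaft}
6. housing@(2, -2) [-x clear] — {bearing, cap, flange, housing, pin, shaft}
7. spacer@(2, 1) [+y clear] — {bearing, cap, flange, housing, pin, shaft, spacer}
8. base_plate@(2, 2) [+x clear] — {base_plate, bearing, cap, flange, housing, pin, shaft, spacer}
9. cover@(3, -1) [+x clear] — {base_plate, bearing, cap, cover, flange, housing, pin, shaft, spacer}
10. bushing@(0, 0) [-y clear] — {base_plate, bearing, bushing, cap, cover, flange, housing, pin, shaft, spacer}

Valid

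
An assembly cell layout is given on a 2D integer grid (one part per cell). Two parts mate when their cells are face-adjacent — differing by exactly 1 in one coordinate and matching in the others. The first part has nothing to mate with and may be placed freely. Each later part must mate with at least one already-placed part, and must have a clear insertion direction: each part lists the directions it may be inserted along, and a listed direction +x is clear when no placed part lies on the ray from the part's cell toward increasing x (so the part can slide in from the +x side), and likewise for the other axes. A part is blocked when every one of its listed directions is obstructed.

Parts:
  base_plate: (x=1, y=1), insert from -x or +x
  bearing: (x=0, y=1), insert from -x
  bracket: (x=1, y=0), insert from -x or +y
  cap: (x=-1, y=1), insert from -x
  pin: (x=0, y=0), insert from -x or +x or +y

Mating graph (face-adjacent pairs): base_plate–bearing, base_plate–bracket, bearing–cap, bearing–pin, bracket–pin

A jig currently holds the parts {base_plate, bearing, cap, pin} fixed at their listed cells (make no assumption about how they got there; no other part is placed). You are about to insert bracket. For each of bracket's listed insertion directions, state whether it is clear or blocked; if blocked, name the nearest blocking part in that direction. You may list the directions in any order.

-x: nearest on ray is pin@(0, 0) ⇒ blocked
+y: nearest on ray is base_plate@(1, 1) ⇒ blocked

+y: blocked by base_plate; -x: blocked by pin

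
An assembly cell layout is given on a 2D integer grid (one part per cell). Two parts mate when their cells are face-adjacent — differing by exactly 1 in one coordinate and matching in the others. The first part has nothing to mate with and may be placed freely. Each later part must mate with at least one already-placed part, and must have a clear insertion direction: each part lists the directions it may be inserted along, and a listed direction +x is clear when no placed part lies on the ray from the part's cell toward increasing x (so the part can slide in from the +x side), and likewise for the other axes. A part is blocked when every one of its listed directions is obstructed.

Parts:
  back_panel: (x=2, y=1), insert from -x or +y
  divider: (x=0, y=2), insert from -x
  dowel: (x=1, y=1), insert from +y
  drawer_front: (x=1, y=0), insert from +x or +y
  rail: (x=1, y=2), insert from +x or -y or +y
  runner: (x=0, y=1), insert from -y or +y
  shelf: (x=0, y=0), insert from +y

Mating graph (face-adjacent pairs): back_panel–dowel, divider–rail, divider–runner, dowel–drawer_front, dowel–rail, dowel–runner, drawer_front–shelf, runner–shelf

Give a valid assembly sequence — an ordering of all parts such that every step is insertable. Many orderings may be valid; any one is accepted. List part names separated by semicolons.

shelf; drawer_front; dowel; back_panel; rail; runner; divider

1. shelf@(0, 0) [+y clear] — {shelf}
2. drawer_front@(1, 0) [+x clear] — {drawer_front, shelf}
3. dowel@(1, 1) [+y clear] — {dowel, drawer_front, shelf}
4. back_panel@(2, 1) [+y clear] — {back_panel, dowel, drawer_front, shelf}
5. rail@(1, 2) [+x clear] — {back_panel, dowel, drawer_front, rail, shelf}
6. runner@(0, 1) [+y clear] — {back_panel, dowel, drawer_front, rail, runner, shelf}
7. divider@(0, 2) [-x clear] — {back_panel, divider, dowel, drawer_front, rail, runner, shelf}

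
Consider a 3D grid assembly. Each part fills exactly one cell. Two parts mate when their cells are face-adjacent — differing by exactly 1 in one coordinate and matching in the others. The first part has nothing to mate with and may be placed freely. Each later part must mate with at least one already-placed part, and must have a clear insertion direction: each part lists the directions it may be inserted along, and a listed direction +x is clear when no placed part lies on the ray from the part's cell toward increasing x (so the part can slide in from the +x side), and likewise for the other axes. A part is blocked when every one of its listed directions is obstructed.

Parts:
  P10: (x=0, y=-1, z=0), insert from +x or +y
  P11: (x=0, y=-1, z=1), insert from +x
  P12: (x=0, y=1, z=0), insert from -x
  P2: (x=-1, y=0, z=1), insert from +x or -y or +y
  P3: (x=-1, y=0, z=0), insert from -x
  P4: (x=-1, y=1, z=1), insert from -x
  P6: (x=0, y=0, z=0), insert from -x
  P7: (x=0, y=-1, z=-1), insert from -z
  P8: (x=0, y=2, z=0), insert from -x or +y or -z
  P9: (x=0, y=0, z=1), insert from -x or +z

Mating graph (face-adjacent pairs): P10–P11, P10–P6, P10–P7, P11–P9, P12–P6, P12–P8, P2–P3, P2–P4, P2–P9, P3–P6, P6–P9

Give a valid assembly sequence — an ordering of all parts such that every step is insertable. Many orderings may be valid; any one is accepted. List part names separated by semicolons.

P6; P3; P10; P11; P9; P2; P7; P12; P8; P4

1. P6@(0, 0, 0) [-x clear] — {P6}
2. P3@(-1, 0, 0) [-x clear] — {P3, P6}
3. P10@(0, -1, 0) [+x clear] — {P10, P3, P6}
4. P11@(0, -1, 1) [+x clear] — {P10, P11, P3, P6}
5. P9@(0, 0, 1) [-x clear] — {P10, P11, P3, P6, P9}
6. P2@(-1, 0, 1) [-y clear] — {P10, P11, P2, P3, P6, P9}
7. P7@(0, -1, -1) [-z clear] — {P10, P11, P2, P3, P6, P7, P9}
8. P12@(0, 1, 0) [-x clear] — {P10, P11, P12, P2, P3, P6, P7, P9}
9. P8@(0, 2, 0) [-x clear] — {P10, P11, P12, P2, P3, P6, P7, P8, P9}
10. P4@(-1, 1, 1) [-x clear] — {P10, P11, P12, P2, P3, P4, P6, P7, P8, P9}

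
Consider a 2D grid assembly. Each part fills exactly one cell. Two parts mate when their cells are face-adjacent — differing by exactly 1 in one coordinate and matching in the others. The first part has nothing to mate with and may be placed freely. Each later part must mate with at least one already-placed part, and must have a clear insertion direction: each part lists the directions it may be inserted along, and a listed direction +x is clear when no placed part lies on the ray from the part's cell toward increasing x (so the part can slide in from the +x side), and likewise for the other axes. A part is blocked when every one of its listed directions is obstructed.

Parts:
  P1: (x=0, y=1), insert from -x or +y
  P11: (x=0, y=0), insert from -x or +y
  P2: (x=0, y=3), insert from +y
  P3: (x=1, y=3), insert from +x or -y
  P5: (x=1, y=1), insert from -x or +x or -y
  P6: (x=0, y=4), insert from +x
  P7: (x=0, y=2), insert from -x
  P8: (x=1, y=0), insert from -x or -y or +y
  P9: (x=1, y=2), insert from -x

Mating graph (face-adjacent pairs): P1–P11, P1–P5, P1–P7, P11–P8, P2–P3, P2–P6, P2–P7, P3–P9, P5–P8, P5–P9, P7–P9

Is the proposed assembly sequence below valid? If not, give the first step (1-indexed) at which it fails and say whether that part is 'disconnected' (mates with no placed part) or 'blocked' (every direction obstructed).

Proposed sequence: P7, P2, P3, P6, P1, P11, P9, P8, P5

1. P7@(0, 2) [-x clear] — {P7}
2. P2@(0, 3) [+y clear] — {P2, P7}
3. P3@(1, 3) [+x clear] — {P2, P3, P7}
4. P6@(0, 4) [+x clear] — {P2, P3, P6, P7}
5. P1@(0, 1) [-x clear] — {P1, P2, P3, P6, P7}
6. P11@(0, 0) [-x clear] — {P1, P11, P2, P3, P6, P7}
7. P9@(1, 2) — -x all obstructed ⇒ blocked

Invalid at step 7 (blocked)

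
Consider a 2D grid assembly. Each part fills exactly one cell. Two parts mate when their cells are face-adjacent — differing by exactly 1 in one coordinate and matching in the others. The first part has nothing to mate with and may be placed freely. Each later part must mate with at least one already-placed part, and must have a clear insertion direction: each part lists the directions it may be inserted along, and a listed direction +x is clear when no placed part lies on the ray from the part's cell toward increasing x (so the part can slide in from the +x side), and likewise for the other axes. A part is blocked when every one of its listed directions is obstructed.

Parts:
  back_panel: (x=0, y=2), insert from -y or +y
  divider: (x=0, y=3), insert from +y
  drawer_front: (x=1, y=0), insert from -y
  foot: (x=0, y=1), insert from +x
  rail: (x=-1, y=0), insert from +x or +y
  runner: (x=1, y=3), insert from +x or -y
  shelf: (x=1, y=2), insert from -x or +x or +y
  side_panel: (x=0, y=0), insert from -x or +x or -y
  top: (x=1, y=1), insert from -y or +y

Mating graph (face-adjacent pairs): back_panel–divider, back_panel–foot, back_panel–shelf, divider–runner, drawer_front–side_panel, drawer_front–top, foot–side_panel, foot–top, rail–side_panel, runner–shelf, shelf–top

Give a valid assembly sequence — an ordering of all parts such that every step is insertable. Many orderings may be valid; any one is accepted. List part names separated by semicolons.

back_panel; shelf; runner; divider; foot; side_panel; rail; top; drawer_front

1. back_panel@(0, 2) [-y clear] — {back_panel}
2. shelf@(1, 2) [+x clear] — {back_panel, shelf}
3. runner@(1, 3) [+x clear] — {back_panel, runner, shelf}
4. divider@(0, 3) [+y clear] — {back_panel, divider, runner, shelf}
5. foot@(0, 1) [+x clear] — {back_panel, divider, foot, runner, shelf}
6. side_panel@(0, 0) [-x clear] — {back_panel, divider, foot, runner, shelf, side_panel}
7. rail@(-1, 0) [+y clear] — {back_panel, divider, foot, rail, runner, shelf, side_panel}
8. top@(1, 1) [-y clear] — {back_panel, divider, foot, rail, runner, shelf, side_panel, top}
9. drawer_front@(1, 0) [-y clear] — {back_panel, divider, drawer_front, foot, rail, runner, shelf, side_panel, top}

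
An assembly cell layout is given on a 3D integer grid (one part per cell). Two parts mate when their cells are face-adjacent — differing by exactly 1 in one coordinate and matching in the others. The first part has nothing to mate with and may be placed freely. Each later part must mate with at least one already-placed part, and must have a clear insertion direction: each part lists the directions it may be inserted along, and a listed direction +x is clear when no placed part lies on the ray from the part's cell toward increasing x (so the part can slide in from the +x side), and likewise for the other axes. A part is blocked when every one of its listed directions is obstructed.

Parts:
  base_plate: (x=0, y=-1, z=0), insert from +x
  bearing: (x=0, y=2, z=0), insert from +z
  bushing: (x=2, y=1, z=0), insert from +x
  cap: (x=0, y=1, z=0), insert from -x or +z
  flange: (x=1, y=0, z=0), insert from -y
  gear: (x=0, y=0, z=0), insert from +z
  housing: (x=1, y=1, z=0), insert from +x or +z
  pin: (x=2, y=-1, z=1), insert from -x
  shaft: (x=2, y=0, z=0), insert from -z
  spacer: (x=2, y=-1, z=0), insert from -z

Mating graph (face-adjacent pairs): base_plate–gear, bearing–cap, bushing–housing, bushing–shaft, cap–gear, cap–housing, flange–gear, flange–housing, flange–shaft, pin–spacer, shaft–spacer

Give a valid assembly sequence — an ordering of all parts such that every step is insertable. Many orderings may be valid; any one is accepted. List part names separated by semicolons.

1. base_plate@(0, -1, 0) [+x clear] — {base_plate}
2. gear@(0, 0, 0) [+z clear] — {base_plate, gear}
3. flange@(1, 0, 0) [-y clear] — {base_plate, flange, gear}
4. shaft@(2, 0, 0) [-z clear] — {base_plate, flange, gear, shaft}
5. bushing@(2, 1, 0) [+x clear] — {base_plate, bushing, flange, gear, shaft}
6. spacer@(2, -1, 0) [-z clear] — {base_plate, bushing, flange, gear, shaft, spacer}
7. pin@(2, -1, 1) [-x clear] — {base_plate, bushing, flange, gear, pin, shaft, spacer}
8. cap@(0, 1, 0) [-x clear] — {base_plate, bushing, cap, flange, gear, pin, shaft, spacer}
9. bearing@(0, 2, 0) [+z clear] — {base_plate, bearing, bushing, cap, flange, gear, pin, shaft, spacer}
10. housing@(1, 1, 0) [+z clear] — {base_plate, bearing, bushing, cap, flange, gear, housing, pin, shaft, spacer}

base_plate; gear; flange; shaft; bushing; spacer; pin; cap; bearing; housing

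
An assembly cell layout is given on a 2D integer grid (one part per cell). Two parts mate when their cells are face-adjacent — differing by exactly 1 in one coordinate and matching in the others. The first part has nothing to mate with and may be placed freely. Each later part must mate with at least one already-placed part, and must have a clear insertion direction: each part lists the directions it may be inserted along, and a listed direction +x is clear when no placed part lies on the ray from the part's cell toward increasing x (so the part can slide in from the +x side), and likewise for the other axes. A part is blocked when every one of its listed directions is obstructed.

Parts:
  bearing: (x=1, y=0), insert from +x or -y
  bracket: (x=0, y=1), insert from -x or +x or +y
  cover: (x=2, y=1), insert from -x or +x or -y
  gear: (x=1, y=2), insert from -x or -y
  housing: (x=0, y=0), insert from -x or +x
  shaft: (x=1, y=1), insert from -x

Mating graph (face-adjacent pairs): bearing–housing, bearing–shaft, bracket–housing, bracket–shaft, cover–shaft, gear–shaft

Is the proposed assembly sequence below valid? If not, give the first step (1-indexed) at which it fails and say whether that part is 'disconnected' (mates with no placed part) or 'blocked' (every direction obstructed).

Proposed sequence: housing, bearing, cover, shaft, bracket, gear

Invalid at step 3 (disconnected)

1. housing@(0, 0) [-x clear] — {housing}
2. bearing@(1, 0) [+x clear] — {bearing, housing}
3. cover@(2, 1) — no placed neighbour ⇒ disconnected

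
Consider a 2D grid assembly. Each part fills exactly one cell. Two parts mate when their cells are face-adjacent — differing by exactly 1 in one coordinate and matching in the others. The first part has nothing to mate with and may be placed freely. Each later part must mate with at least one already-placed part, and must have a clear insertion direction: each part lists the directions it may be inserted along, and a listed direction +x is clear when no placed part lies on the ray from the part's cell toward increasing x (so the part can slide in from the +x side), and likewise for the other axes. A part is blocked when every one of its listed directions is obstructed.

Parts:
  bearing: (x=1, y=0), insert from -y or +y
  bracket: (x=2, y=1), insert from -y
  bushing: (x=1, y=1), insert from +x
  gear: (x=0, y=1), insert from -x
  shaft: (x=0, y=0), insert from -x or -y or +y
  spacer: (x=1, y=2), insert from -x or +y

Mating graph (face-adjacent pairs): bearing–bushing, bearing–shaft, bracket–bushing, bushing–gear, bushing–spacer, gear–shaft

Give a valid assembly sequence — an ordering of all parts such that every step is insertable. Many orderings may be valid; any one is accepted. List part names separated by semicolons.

spacer; bushing; bracket; gear; shaft; bearing

1. spacer@(1, 2) [-x clear] — {spacer}
2. bushing@(1, 1) [+x clear] — {bushing, spacer}
3. bracket@(2, 1) [-y clear] — {bracket, bushing, spacer}
4. gear@(0, 1) [-x clear] — {bracket, bushing, gear, spacer}
5. shaft@(0, 0) [-x clear] — {bracket, bushing, gear, shaft, spacer}
6. bearing@(1, 0) [-y clear] — {bearing, bracket, bushing, gear, shaft, spacer}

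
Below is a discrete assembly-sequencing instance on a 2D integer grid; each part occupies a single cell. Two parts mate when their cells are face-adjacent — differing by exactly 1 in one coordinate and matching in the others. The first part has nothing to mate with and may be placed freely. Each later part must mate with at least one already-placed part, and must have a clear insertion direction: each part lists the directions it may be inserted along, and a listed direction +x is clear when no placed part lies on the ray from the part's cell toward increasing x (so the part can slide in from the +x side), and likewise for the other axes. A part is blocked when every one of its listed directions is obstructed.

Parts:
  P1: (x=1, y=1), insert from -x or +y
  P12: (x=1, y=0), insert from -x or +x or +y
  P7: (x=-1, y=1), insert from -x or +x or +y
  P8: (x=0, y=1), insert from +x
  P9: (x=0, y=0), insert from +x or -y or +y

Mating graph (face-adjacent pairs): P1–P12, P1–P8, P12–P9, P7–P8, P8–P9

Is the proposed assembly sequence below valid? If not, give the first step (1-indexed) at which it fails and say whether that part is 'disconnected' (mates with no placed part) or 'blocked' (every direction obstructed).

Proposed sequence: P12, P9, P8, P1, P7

Valid

1. P12@(1, 0) [-x clear] — {P12}
2. P9@(0, 0) [-y clear] — {P12, P9}
3. P8@(0, 1) [+x clear] — {P12, P8, P9}
4. P1@(1, 1) [+y clear] — {P1, P12, P8, P9}
5. P7@(-1, 1) [-x clear] — {P1, P12, P7, P8, P9}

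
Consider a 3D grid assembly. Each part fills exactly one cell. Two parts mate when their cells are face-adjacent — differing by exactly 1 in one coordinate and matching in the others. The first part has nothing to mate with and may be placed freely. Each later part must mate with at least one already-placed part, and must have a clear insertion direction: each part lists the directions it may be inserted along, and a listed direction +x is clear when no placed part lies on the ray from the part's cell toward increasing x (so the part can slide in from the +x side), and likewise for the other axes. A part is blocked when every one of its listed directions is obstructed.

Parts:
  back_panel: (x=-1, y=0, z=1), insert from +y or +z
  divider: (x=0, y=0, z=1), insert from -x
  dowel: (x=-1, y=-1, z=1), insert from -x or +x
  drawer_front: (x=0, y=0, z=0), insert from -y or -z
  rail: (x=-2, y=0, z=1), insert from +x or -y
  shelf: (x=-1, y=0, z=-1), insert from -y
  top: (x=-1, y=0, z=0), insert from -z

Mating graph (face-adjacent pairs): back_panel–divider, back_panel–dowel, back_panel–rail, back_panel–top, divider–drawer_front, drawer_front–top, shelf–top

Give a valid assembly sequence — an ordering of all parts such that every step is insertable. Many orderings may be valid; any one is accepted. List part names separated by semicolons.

1. divider@(0, 0, 1) [-x clear] — {divider}
2. drawer_front@(0, 0, 0) [-y clear] — {divider, drawer_front}
3. top@(-1, 0, 0) [-z clear] — {divider, drawer_front, top}
4. back_panel@(-1, 0, 1) [+y clear] — {back_panel, divider, drawer_front, top}
5. dowel@(-1, -1, 1) [-x clear] — {back_panel, divider, dowel, drawer_front, top}
6. rail@(-2, 0, 1) [-y clear] — {back_panel, divider, dowel, drawer_front, rail, top}
7. shelf@(-1, 0, -1) [-y clear] — {back_panel, divider, dowel, drawer_front, rail, shelf, top}

divider; drawer_front; top; back_panel; dowel; rail; shelf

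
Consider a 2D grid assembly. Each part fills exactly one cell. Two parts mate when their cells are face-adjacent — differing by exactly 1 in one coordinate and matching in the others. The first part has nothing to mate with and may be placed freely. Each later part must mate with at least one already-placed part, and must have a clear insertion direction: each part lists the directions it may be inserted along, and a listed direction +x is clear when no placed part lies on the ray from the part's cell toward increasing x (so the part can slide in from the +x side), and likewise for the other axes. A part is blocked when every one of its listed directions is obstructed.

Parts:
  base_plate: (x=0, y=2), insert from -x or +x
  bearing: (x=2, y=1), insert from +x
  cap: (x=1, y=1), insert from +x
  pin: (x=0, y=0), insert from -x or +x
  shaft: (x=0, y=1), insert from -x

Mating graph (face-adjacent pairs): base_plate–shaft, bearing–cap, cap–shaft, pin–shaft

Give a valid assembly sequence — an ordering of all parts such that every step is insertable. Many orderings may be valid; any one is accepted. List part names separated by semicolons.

1. cap@(1, 1) [+x clear] — {cap}
2. bearing@(2, 1) [+x clear] — {bearing, cap}
3. shaft@(0, 1) [-x clear] — {bearing, cap, shaft}
4. pin@(0, 0) [-x clear] — {bearing, cap, pin, shaft}
5. base_plate@(0, 2) [-x clear] — {base_plate, bearing, cap, pin, shaft}

cap; bearing; shaft; pin; base_plate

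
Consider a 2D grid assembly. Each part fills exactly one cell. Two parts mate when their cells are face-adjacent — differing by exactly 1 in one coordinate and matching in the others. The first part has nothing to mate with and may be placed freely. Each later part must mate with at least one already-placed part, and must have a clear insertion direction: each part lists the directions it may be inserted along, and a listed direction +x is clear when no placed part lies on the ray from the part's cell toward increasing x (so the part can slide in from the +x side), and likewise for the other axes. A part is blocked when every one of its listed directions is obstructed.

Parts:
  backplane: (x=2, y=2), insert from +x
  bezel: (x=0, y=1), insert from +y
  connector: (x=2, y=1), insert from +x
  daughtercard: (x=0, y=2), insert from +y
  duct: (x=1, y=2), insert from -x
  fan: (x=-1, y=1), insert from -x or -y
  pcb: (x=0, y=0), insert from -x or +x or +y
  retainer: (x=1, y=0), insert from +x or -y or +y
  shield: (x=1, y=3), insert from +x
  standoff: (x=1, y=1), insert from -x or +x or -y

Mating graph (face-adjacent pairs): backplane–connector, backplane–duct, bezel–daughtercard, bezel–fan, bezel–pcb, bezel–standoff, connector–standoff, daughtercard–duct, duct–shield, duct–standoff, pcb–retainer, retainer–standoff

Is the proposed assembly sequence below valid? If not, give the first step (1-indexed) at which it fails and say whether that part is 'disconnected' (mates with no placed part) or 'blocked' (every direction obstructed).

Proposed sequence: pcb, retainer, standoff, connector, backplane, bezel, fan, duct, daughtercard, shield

1. pcb@(0, 0) [-x clear] — {pcb}
2. retainer@(1, 0) [+x clear] — {pcb, retainer}
3. standoff@(1, 1) [-x clear] — {pcb, retainer, standoff}
4. connector@(2, 1) [+x clear] — {connector, pcb, retainer, standoff}
5. backplane@(2, 2) [+x clear] — {backplane, connector, pcb, retainer, standoff}
6. bezel@(0, 1) [+y clear] — {backplane, bezel, connector, pcb, retainer, standoff}
7. fan@(-1, 1) [-x clear] — {backplane, bezel, connector, fan, pcb, retainer, standoff}
8. duct@(1, 2) [-x clear] — {backplane, bezel, connector, duct, fan, pcb, retainer, standoff}
9. daughtercard@(0, 2) [+y clear] — {backplane, bezel, connector, daughtercard, duct, fan, pcb, retainer, standoff}
10. shield@(1, 3) [+x clear] — {backplane, bezel, connector, daughtercard, duct, fan, pcb, retainer, shield, standoff}

Valid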